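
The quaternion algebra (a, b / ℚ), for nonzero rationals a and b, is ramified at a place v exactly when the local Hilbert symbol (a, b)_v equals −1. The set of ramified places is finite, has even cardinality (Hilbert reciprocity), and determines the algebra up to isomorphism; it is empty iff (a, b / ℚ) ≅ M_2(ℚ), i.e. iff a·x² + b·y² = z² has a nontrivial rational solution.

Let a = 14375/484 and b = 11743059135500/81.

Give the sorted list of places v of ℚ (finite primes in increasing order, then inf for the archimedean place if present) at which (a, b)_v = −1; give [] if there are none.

[2, 5, 23, 53]

(a, b) ≡ (23, 1834595) mod (ℚ^×)²; places V = {2, 3, 5, 7, 11, 23, 43, 53, ∞}.
(a,b)_7: α=0, u≡4; β=1, v≡6 (mod 7); (4|7)=+1, (6|7)=-1; sign (−1)^0·+1^1·-1^0 = +1.
(a,b)_11: α=-2, u≡5; β=2, v≡1 (mod 11); (5|11)=+1, (1|11)=+1; sign (−1)^0·+1^2·+1^-2 = +1.
(a,b)_5: α=4, u≡2; β=3, v≡4 (mod 5); (2|5)=-1, (4|5)=+1; sign (−1)^0·-1^3·+1^4 = -1.
(a,b)_53: α=0, u≡32; β=1, v≡42 (mod 53); (32|53)=-1, (42|53)=+1; sign (−1)^0·-1^1·+1^0 = -1.
(a,b)_23: α=1, u≡4; β=3, v≡4 (mod 23); (4|23)=+1, (4|23)=+1; sign (−1)^1·+1^3·+1^1 = -1.
(a,b)_3: α=0, u≡2; β=-4, v≡2 (mod 3); (2|3)=-1, (2|3)=-1; sign (−1)^0·-1^-4·-1^0 = +1.
(a,b)_43: α=0, u≡9; β=1, v≡15 (mod 43); (9|43)=+1, (15|43)=+1; sign (−1)^0·+1^1·+1^0 = +1.
(a,b)_∞: sgn(23)=+, sgn(1834595)=+, so +1.
(a,b)_2: α=-2, β=2; u≡7, v≡3 (mod 8); ε(u)ε(v)=1·1, αω(v)=-2·1, βω(u)=2·0; sum ≡ 1  ⇒  -1.
|Ram(23, 1834595)| = 4, even; anisotropic at {2, 5, 23, 53}.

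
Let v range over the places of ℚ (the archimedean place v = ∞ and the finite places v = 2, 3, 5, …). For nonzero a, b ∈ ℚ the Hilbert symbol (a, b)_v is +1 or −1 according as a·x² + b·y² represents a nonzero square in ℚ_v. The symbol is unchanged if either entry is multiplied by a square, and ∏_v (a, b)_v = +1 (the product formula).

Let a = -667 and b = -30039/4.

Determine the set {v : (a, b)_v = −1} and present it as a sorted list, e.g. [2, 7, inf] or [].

[3, 23, 31, inf]

(a, b) ≡ (-667, -30039) mod (ℚ^×)²; places V = {2, 3, 17, 19, 23, 29, 31, ∞}.
(a,b)_3: α=0, u≡2; β=1, v≡1 (mod 3); (2|3)=-1, (1|3)=+1; sign (−1)^0·-1^1·+1^0 = -1.
(a,b)_19: α=0, u≡17; β=1, v≡18 (mod 19); (17|19)=+1, (18|19)=-1; sign (−1)^0·+1^1·-1^0 = +1.
(a,b)_29: α=1, u≡6; β=0, v≡23 (mod 29); (6|29)=+1, (23|29)=+1; sign (−1)^0·+1^0·+1^1 = +1.
(a,b)_∞: sgn(-667)=−, sgn(-30039)=−, so -1.
(a,b)_31: α=0, u≡15; β=1, v≡29 (mod 31); (15|31)=-1, (29|31)=-1; sign (−1)^0·-1^1·-1^0 = -1.
(a,b)_2: α=0, β=-2; u≡5, v≡1 (mod 8); ε(u)ε(v)=0·0, αω(v)=0·0, βω(u)=-2·1; sum ≡ 0  ⇒  +1.
(a,b)_23: α=1, u≡17; β=0, v≡17 (mod 23); (17|23)=-1, (17|23)=-1; sign (−1)^0·-1^0·-1^1 = -1.
(a,b)_17: α=0, u≡13; β=1, v≡13 (mod 17); (13|17)=+1, (13|17)=+1; sign (−1)^0·+1^1·+1^0 = +1.
(-667, -30039 / ℚ) ramifies at {3, 23, 31, ∞}: a division algebra.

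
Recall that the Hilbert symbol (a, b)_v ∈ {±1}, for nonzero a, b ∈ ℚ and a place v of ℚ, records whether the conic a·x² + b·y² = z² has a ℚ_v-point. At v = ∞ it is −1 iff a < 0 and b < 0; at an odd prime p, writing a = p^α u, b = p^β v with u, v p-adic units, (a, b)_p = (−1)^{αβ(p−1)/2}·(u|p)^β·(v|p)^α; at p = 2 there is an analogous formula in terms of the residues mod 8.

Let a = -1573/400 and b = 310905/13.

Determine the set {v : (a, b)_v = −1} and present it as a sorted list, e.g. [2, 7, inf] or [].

Mod squares: a ≡ -13, b ≡ 9165. Check v ∈ {∞, 2, 3, 5, 7, 11, 13, 47}.
v=11: a=11^2·(≡5), b=11^0·(≡6) mod 11; (5|11)=+1, (6|11)=-1; (−1)^{2·0·5}·(+1)^0·(-1)^2 = +1.
v=7: a=7^0·(≡2), b=7^2·(≡4) mod 7; (2|7)=+1, (4|7)=+1; (−1)^{0·2·3}·(+1)^2·(+1)^0 = +1.
v=∞: -13 < 0 and 9165 > 0  ⇒  (a,b)_∞ = +1.
v=3: a=3^0·(≡2), b=3^3·(≡1) mod 3; (2|3)=-1, (1|3)=+1; (−1)^{0·3·1}·(-1)^3·(+1)^0 = -1.
v=13: a=13^1·(≡10), b=13^-1·(≡10) mod 13; (10|13)=+1, (10|13)=+1; (−1)^{1·-1·6}·(+1)^-1·(+1)^1 = +1.
v=2: v_2(a)=-4, v_2(b)=0; units ≡ 3, 5 (mod 8); ε·ε+αω+βω = 1·0+-4·1+0·1 ≡ 0  ⇒  (a,b)_2 = +1.
v=5: a=5^-2·(≡2), b=5^1·(≡2) mod 5; (2|5)=-1, (2|5)=-1; (−1)^{-2·1·2}·(-1)^1·(-1)^-2 = -1.
v=47: a=47^0·(≡3), b=47^1·(≡28) mod 47; (3|47)=+1, (28|47)=+1; (−1)^{0·1·23}·(+1)^1·(+1)^0 = +1.
Ram(-13, 9165) = {3, 5}; no ℚ_3-point on the conic.

[3, 5]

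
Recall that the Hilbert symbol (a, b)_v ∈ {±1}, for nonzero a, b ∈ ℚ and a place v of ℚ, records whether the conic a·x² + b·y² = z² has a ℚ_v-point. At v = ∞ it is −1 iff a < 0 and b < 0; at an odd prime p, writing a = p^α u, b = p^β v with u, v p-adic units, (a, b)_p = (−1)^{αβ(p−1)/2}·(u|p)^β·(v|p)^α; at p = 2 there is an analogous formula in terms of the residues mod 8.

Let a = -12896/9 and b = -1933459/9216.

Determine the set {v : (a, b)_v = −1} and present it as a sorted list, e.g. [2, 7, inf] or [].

Mod squares: a ≡ -806, b ≡ -19. Check v ∈ {∞, 2, 3, 11, 13, 19, 29, 31}.
v=13: a=13^1·(≡1), b=13^0·(≡8) mod 13; (1|13)=+1, (8|13)=-1; (−1)^{1·0·6}·(+1)^0·(-1)^1 = -1.
v=3: a=3^-2·(≡1), b=3^-2·(≡2) mod 3; (1|3)=+1, (2|3)=-1; (−1)^{-2·-2·1}·(+1)^-2·(-1)^-2 = +1.
v=2: v_2(a)=5, v_2(b)=-10; units ≡ 5, 5 (mod 8); ε·ε+αω+βω = 0·0+5·1+-10·1 ≡ 1  ⇒  (a,b)_2 = -1.
v=19: a=19^0·(≡9), b=19^1·(≡3) mod 19; (9|19)=+1, (3|19)=-1; (−1)^{0·1·9}·(+1)^1·(-1)^0 = +1.
v=11: a=11^0·(≡2), b=11^2·(≡9) mod 11; (2|11)=-1, (9|11)=+1; (−1)^{0·2·5}·(-1)^2·(+1)^0 = +1.
v=∞: -806 < 0 and -19 < 0  ⇒  (a,b)_∞ = -1.
v=29: a=29^0·(≡1), b=29^2·(≡11) mod 29; (1|29)=+1, (11|29)=-1; (−1)^{0·2·14}·(+1)^2·(-1)^0 = +1.
v=31: a=31^1·(≡2), b=31^0·(≡15) mod 31; (2|31)=+1, (15|31)=-1; (−1)^{1·0·15}·(+1)^0·(-1)^1 = -1.
Ram(-806, -19) = {2, 13, 31, ∞}; no ℚ_2-point on the conic.

[2, 13, 31, inf]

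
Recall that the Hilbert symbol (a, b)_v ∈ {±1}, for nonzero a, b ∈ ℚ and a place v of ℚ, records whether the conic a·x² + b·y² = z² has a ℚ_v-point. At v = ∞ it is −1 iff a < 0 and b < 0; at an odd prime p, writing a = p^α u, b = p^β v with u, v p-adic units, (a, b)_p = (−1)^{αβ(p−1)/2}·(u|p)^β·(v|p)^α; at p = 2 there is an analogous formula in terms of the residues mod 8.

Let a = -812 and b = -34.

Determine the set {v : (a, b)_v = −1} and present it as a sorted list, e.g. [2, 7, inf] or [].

[2, inf]

(a, b) ≡ (-203, -34) mod (ℚ^×)²; places V = {2, 7, 17, 29, ∞}.
(a,b)_2: α=2, β=1; u≡5, v≡7 (mod 8); ε(u)ε(v)=0·1, αω(v)=2·0, βω(u)=1·1; sum ≡ 1  ⇒  -1.
(a,b)_7: α=1, u≡3; β=0, v≡1 (mod 7); (3|7)=-1, (1|7)=+1; sign (−1)^0·-1^0·+1^1 = +1.
(a,b)_29: α=1, u≡1; β=0, v≡24 (mod 29); (1|29)=+1, (24|29)=+1; sign (−1)^0·+1^0·+1^1 = +1.
(a,b)_17: α=0, u≡4; β=1, v≡15 (mod 17); (4|17)=+1, (15|17)=+1; sign (−1)^0·+1^1·+1^0 = +1.
(a,b)_∞: sgn(-203)=−, sgn(-34)=−, so -1.
(-203, -34 / ℚ) ramifies at {2, ∞}: a division algebra.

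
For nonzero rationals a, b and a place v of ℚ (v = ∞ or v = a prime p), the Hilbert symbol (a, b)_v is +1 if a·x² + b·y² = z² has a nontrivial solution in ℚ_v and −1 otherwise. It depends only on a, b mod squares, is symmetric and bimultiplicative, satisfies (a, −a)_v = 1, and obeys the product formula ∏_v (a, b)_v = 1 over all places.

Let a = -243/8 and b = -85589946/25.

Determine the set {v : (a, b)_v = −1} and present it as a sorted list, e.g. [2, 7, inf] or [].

[13, 19, 23, inf]

(a, b) ≡ (-6, -1056666) mod (ℚ^×)²; places V = {2, 3, 5, 13, 19, 23, 31, ∞}.
(a,b)_31: α=0, u≡20; β=1, v≡28 (mod 31); (20|31)=+1, (28|31)=+1; sign (−1)^0·+1^1·+1^0 = +1.
(a,b)_5: α=0, u≡4; β=-2, v≡4 (mod 5); (4|5)=+1, (4|5)=+1; sign (−1)^0·+1^-2·+1^0 = +1.
(a,b)_13: α=0, u≡7; β=1, v≡5 (mod 13); (7|13)=-1, (5|13)=-1; sign (−1)^0·-1^1·-1^0 = -1.
(a,b)_3: α=5, u≡1; β=5, v≡2 (mod 3); (1|3)=+1, (2|3)=-1; sign (−1)^1·+1^5·-1^5 = +1.
(a,b)_2: α=-3, β=1; u≡5, v≡3 (mod 8); ε(u)ε(v)=0·1, αω(v)=-3·1, βω(u)=1·1; sum ≡ 0  ⇒  +1.
(a,b)_∞: sgn(-6)=−, sgn(-1056666)=−, so -1.
(a,b)_19: α=0, u≡10; β=1, v≡15 (mod 19); (10|19)=-1, (15|19)=-1; sign (−1)^0·-1^1·-1^0 = -1.
(a,b)_23: α=0, u≡7; β=1, v≡3 (mod 23); (7|23)=-1, (3|23)=+1; sign (−1)^0·-1^1·+1^0 = -1.
(-6, -1056666 / ℚ) ramifies at {13, 19, 23, ∞}: a division algebra.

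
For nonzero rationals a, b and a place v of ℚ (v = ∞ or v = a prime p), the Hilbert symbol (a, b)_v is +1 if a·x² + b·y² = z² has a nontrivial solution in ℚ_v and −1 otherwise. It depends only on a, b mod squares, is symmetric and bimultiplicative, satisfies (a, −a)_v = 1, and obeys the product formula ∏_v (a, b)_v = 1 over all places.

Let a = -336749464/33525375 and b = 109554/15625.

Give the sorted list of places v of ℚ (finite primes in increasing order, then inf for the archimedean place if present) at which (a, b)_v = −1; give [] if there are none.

[2, 17]

Mod squares: a ≡ -9690, b ≡ 114. Check v ∈ {∞, 2, 3, 5, 13, 17, 19, 23, 31}.
v=19: a=19^5·(≡2), b=19^1·(≡4) mod 19; (2|19)=-1, (4|19)=+1; (−1)^{5·1·9}·(-1)^1·(+1)^5 = +1.
v=∞: -9690 < 0 and 114 > 0  ⇒  (a,b)_∞ = +1.
v=23: a=23^-2·(≡16), b=23^0·(≡15) mod 23; (16|23)=+1, (15|23)=-1; (−1)^{-2·0·11}·(+1)^0·(-1)^-2 = +1.
v=2: v_2(a)=3, v_2(b)=1; units ≡ 3, 1 (mod 8); ε·ε+αω+βω = 1·0+3·0+1·1 ≡ 1  ⇒  (a,b)_2 = -1.
v=17: a=17^1·(≡9), b=17^0·(≡3) mod 17; (9|17)=+1, (3|17)=-1; (−1)^{1·0·8}·(+1)^0·(-1)^1 = -1.
v=3: a=3^-1·(≡1), b=3^1·(≡2) mod 3; (1|3)=+1, (2|3)=-1; (−1)^{-1·1·1}·(+1)^1·(-1)^-1 = +1.
v=31: a=31^0·(≡17), b=31^2·(≡21) mod 31; (17|31)=-1, (21|31)=-1; (−1)^{0·2·15}·(-1)^2·(-1)^0 = +1.
v=13: a=13^-2·(≡5), b=13^0·(≡10) mod 13; (5|13)=-1, (10|13)=+1; (−1)^{-2·0·6}·(-1)^0·(+1)^-2 = +1.
v=5: a=5^-3·(≡2), b=5^-6·(≡4) mod 5; (2|5)=-1, (4|5)=+1; (−1)^{-3·-6·2}·(-1)^-6·(+1)^-3 = +1.
Ram(-9690, 114) = {2, 17}; no ℚ_2-point on the conic.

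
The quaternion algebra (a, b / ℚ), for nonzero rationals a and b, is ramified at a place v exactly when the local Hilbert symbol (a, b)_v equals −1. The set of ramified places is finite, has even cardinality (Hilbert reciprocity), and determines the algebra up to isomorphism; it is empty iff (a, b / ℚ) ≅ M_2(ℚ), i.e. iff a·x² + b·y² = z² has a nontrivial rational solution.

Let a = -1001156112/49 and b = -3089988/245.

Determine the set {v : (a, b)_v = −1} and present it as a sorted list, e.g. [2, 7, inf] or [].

[2, 5, 11, inf]

Mod squares: a ≡ -33, b ≡ -165. Check v ∈ {∞, 2, 3, 5, 7, 11, 17}.
v=∞: -33 < 0 and -165 < 0  ⇒  (a,b)_∞ = -1.
v=11: a=11^1·(≡10), b=11^1·(≡7) mod 11; (10|11)=-1, (7|11)=-1; (−1)^{1·1·5}·(-1)^1·(-1)^1 = -1.
v=5: a=5^0·(≡2), b=5^-1·(≡3) mod 5; (2|5)=-1, (3|5)=-1; (−1)^{0·-1·2}·(-1)^-1·(-1)^0 = -1.
v=17: a=17^2·(≡8), b=17^2·(≡5) mod 17; (8|17)=+1, (5|17)=-1; (−1)^{2·2·8}·(+1)^2·(-1)^2 = +1.
v=2: v_2(a)=4, v_2(b)=2; units ≡ 7, 3 (mod 8); ε·ε+αω+βω = 1·1+4·1+2·0 ≡ 1  ⇒  (a,b)_2 = -1.
v=7: a=7^-2·(≡2), b=7^-2·(≡3) mod 7; (2|7)=+1, (3|7)=-1; (−1)^{-2·-2·3}·(+1)^-2·(-1)^-2 = +1.
v=3: a=3^9·(≡1), b=3^5·(≡2) mod 3; (1|3)=+1, (2|3)=-1; (−1)^{9·5·1}·(+1)^5·(-1)^9 = +1.
Ram(-33, -165) = {2, 5, 11, ∞}; no ℚ_2-point on the conic.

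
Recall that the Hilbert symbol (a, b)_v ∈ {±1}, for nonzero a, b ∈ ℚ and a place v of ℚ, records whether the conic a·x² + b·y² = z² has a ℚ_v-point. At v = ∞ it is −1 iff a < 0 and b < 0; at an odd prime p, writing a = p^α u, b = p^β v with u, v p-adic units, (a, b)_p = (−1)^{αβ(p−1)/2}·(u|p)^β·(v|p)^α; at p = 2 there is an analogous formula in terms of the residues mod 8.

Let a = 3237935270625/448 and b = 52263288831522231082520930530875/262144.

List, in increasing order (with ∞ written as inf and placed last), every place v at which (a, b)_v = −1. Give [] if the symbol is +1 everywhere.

(a, b) ≡ (119, 64515) mod (ℚ^×)²; places V = {2, 3, 5, 7, 11, 17, 23, 29, 31, ∞}.
(a,b)_5: α=4, u≡1; β=3, v≡3 (mod 5); (1|5)=+1, (3|5)=-1; sign (−1)^0·+1^3·-1^4 = +1.
(a,b)_11: α=2, u≡3; β=7, v≡10 (mod 11); (3|11)=+1, (10|11)=-1; sign (−1)^0·+1^7·-1^2 = +1.
(a,b)_23: α=4, u≡16; β=9, v≡20 (mod 23); (16|23)=+1, (20|23)=-1; sign (−1)^0·+1^9·-1^4 = +1.
(a,b)_3: α=2, u≡2; β=1, v≡1 (mod 3); (2|3)=-1, (1|3)=+1; sign (−1)^0·-1^1·+1^2 = -1.
(a,b)_∞: sgn(119)=+, sgn(64515)=+, so +1.
(a,b)_29: α=0, u≡12; β=2, v≡11 (mod 29); (12|29)=-1, (11|29)=-1; sign (−1)^0·-1^2·-1^0 = +1.
(a,b)_31: α=0, u≡13; β=2, v≡8 (mod 31); (13|31)=-1, (8|31)=+1; sign (−1)^0·-1^2·+1^0 = +1.
(a,b)_2: α=-6, β=-18; u≡7, v≡3 (mod 8); ε(u)ε(v)=1·1, αω(v)=-6·1, βω(u)=-18·0; sum ≡ 1  ⇒  -1.
(a,b)_17: α=1, u≡3; β=3, v≡16 (mod 17); (3|17)=-1, (16|17)=+1; sign (−1)^0·-1^3·+1^1 = -1.
(a,b)_7: α=-1, u≡6; β=0, v≡3 (mod 7); (6|7)=-1, (3|7)=-1; sign (−1)^0·-1^0·-1^-1 = -1.
Ram(119, 64515) = {2, 3, 7, 17}; no ℚ_2-point on the conic.

[2, 3, 7, 17]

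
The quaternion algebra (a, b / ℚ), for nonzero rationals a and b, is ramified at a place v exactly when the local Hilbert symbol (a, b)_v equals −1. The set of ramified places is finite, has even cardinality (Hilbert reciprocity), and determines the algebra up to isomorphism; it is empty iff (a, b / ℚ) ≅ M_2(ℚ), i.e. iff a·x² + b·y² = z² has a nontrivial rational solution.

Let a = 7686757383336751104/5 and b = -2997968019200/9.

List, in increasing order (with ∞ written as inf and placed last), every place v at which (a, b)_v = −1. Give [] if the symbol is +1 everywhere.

Mod squares: a ≡ 47355, b ≡ -47. Check v ∈ {∞, 2, 3, 5, 7, 11, 41, 47}.
v=7: a=7^3·(≡5), b=7^2·(≡4) mod 7; (5|7)=-1, (4|7)=+1; (−1)^{3·2·3}·(-1)^2·(+1)^3 = +1.
v=11: a=11^3·(≡3), b=11^2·(≡8) mod 11; (3|11)=+1, (8|11)=-1; (−1)^{3·2·5}·(+1)^2·(-1)^3 = -1.
v=47: a=47^2·(≡46), b=47^1·(≡11) mod 47; (46|47)=-1, (11|47)=-1; (−1)^{2·1·23}·(-1)^1·(-1)^2 = -1.
v=2: v_2(a)=12, v_2(b)=8; units ≡ 3, 1 (mod 8); ε·ε+αω+βω = 1·0+12·0+8·1 ≡ 0  ⇒  (a,b)_2 = +1.
v=5: a=5^-1·(≡4), b=5^2·(≡3) mod 5; (4|5)=+1, (3|5)=-1; (−1)^{-1·2·2}·(+1)^2·(-1)^-1 = -1.
v=3: a=3^3·(≡2), b=3^-2·(≡1) mod 3; (2|3)=-1, (1|3)=+1; (−1)^{3·-2·1}·(-1)^-2·(+1)^3 = +1.
v=41: a=41^3·(≡30), b=41^2·(≡29) mod 41; (30|41)=-1, (29|41)=-1; (−1)^{3·2·20}·(-1)^2·(-1)^3 = -1.
v=∞: 47355 > 0 and -47 < 0  ⇒  (a,b)_∞ = +1.
(47355, -47 / ℚ) ramifies at {5, 11, 41, 47}: a division algebra.

[5, 11, 41, 47]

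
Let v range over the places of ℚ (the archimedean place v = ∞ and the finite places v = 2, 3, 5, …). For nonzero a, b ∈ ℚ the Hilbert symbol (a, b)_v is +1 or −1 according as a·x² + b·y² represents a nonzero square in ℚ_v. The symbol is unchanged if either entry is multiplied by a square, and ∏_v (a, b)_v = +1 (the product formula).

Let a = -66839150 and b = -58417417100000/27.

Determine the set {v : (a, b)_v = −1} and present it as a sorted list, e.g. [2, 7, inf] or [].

[2, inf]

(a, b) ≡ (-14, -91770) mod (ℚ^×)²; places V = {2, 3, 5, 7, 19, 23, ∞}.
(a,b)_∞: sgn(-14)=−, sgn(-91770)=−, so -1.
(a,b)_7: α=1, u≡5; β=1, v≡2 (mod 7); (5|7)=-1, (2|7)=+1; sign (−1)^1·-1^1·+1^1 = +1.
(a,b)_23: α=2, u≡12; β=3, v≡12 (mod 23); (12|23)=+1, (12|23)=+1; sign (−1)^0·+1^3·+1^2 = +1.
(a,b)_5: α=2, u≡4; β=5, v≡4 (mod 5); (4|5)=+1, (4|5)=+1; sign (−1)^0·+1^5·+1^2 = +1.
(a,b)_19: α=2, u≡5; β=3, v≡3 (mod 19); (5|19)=+1, (3|19)=-1; sign (−1)^0·+1^3·-1^2 = +1.
(a,b)_3: α=0, u≡1; β=-3, v≡1 (mod 3); (1|3)=+1, (1|3)=+1; sign (−1)^0·+1^-3·+1^0 = +1.
(a,b)_2: α=1, β=5; u≡1, v≡3 (mod 8); ε(u)ε(v)=0·1, αω(v)=1·1, βω(u)=5·0; sum ≡ 1  ⇒  -1.
(-14, -91770 / ℚ) ramifies at {2, ∞}: a division algebra.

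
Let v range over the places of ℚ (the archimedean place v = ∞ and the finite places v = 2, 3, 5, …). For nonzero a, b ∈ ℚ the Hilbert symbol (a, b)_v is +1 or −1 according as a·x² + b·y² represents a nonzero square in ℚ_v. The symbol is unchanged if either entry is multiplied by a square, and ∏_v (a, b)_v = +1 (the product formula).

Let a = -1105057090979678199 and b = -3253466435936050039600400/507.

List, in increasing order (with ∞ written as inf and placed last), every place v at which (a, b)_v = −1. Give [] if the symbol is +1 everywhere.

(a, b) ≡ (-17391, -479685723) mod (ℚ^×)²; places V = {2, 3, 5, 11, 13, 17, 19, 23, 29, 31, 37, ∞}.
(a,b)_37: α=2, u≡11; β=3, v≡30 (mod 37); (11|37)=+1, (30|37)=+1; sign (−1)^0·+1^3·+1^2 = +1.
(a,b)_13: α=0, u≡1; β=-2, v≡9 (mod 13); (1|13)=+1, (9|13)=+1; sign (−1)^0·+1^-2·+1^0 = +1.
(a,b)_31: α=1, u≡25; β=1, v≡16 (mod 31); (25|31)=+1, (16|31)=+1; sign (−1)^1·+1^1·+1^1 = -1.
(a,b)_∞: sgn(-17391)=−, sgn(-479685723)=−, so -1.
(a,b)_23: α=2, u≡15; β=3, v≡12 (mod 23); (15|23)=-1, (12|23)=+1; sign (−1)^0·-1^3·+1^2 = -1.
(a,b)_2: α=0, β=4; u≡1, v≡5 (mod 8); ε(u)ε(v)=0·0, αω(v)=0·1, βω(u)=4·0; sum ≡ 0  ⇒  +1.
(a,b)_17: α=3, u≡6; β=4, v≡15 (mod 17); (6|17)=-1, (15|17)=+1; sign (−1)^0·-1^4·+1^3 = +1.
(a,b)_29: α=2, u≡16; β=3, v≡14 (mod 29); (16|29)=+1, (14|29)=-1; sign (−1)^0·+1^3·-1^2 = +1.
(a,b)_19: α=2, u≡18; β=1, v≡15 (mod 19); (18|19)=-1, (15|19)=-1; sign (−1)^0·-1^1·-1^2 = -1.
(a,b)_3: α=1, u≡2; β=-1, v≡1 (mod 3); (2|3)=-1, (1|3)=+1; sign (−1)^1·-1^-1·+1^1 = +1.
(a,b)_11: α=1, u≡1; β=1, v≡6 (mod 11); (1|11)=+1, (6|11)=-1; sign (−1)^1·+1^1·-1^1 = +1.
(a,b)_5: α=0, u≡1; β=2, v≡2 (mod 5); (1|5)=+1, (2|5)=-1; sign (−1)^0·+1^2·-1^0 = +1.
|Ram(-17391, -479685723)| = 4, even; anisotropic at {19, 23, 31, ∞}.

[19, 23, 31, inf]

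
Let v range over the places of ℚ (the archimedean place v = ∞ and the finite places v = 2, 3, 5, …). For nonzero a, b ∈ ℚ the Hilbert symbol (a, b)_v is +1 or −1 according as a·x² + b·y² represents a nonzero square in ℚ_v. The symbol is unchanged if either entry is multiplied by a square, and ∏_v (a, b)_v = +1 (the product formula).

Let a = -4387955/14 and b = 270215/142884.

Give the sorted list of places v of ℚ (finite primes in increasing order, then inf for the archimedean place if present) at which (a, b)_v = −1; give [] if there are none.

[2, 5, 11, 17]

(a, b) ≡ (-170170, 935) mod (ℚ^×)²; places V = {2, 3, 5, 7, 11, 13, 17, 19, ∞}.
(a,b)_7: α=-1, u≡1; β=-2, v≡2 (mod 7); (1|7)=+1, (2|7)=+1; sign (−1)^0·+1^-2·+1^-1 = +1.
(a,b)_5: α=1, u≡1; β=1, v≡2 (mod 5); (1|5)=+1, (2|5)=-1; sign (−1)^0·+1^1·-1^1 = -1.
(a,b)_13: α=1, u≡10; β=0, v≡10 (mod 13); (10|13)=+1, (10|13)=+1; sign (−1)^0·+1^0·+1^1 = +1.
(a,b)_11: α=1, u≡7; β=1, v≡7 (mod 11); (7|11)=-1, (7|11)=-1; sign (−1)^1·-1^1·-1^1 = -1.
(a,b)_∞: sgn(-170170)=−, sgn(935)=+, so +1.
(a,b)_3: α=0, u≡2; β=-6, v≡2 (mod 3); (2|3)=-1, (2|3)=-1; sign (−1)^0·-1^-6·-1^0 = +1.
(a,b)_2: α=-1, β=-2; u≡3, v≡7 (mod 8); ε(u)ε(v)=1·1, αω(v)=-1·0, βω(u)=-2·1; sum ≡ 1  ⇒  -1.
(a,b)_17: α=1, u≡7; β=3, v≡13 (mod 17); (7|17)=-1, (13|17)=+1; sign (−1)^0·-1^3·+1^1 = -1.
(a,b)_19: α=2, u≡18; β=0, v≡4 (mod 19); (18|19)=-1, (4|19)=+1; sign (−1)^0·-1^0·+1^2 = +1.
(-170170, 935 / ℚ) ramifies at {2, 5, 11, 17}: a division algebra.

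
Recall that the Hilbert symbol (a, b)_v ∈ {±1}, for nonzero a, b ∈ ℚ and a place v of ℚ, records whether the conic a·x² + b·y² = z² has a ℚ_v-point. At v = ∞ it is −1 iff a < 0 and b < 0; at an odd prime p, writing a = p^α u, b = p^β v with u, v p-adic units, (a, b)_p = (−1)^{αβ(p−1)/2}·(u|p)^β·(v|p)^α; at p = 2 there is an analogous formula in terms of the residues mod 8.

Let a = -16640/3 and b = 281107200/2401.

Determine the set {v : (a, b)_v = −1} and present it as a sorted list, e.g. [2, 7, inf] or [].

[3, 5]

Mod squares: a ≡ -195, b ≡ 3. Check v ∈ {∞, 2, 3, 5, 7, 11, 13}.
v=7: a=7^0·(≡2), b=7^-4·(≡3) mod 7; (2|7)=+1, (3|7)=-1; (−1)^{0·-4·3}·(+1)^-4·(-1)^0 = +1.
v=13: a=13^1·(≡11), b=13^0·(≡4) mod 13; (11|13)=-1, (4|13)=+1; (−1)^{1·0·6}·(-1)^0·(+1)^1 = +1.
v=3: a=3^-1·(≡1), b=3^1·(≡1) mod 3; (1|3)=+1, (1|3)=+1; (−1)^{-1·1·1}·(+1)^1·(+1)^-1 = -1.
v=5: a=5^1·(≡4), b=5^2·(≡3) mod 5; (4|5)=+1, (3|5)=-1; (−1)^{1·2·2}·(+1)^2·(-1)^1 = -1.
v=2: v_2(a)=8, v_2(b)=8; units ≡ 5, 3 (mod 8); ε·ε+αω+βω = 0·1+8·1+8·1 ≡ 0  ⇒  (a,b)_2 = +1.
v=11: a=11^0·(≡1), b=11^4·(≡9) mod 11; (1|11)=+1, (9|11)=+1; (−1)^{0·4·5}·(+1)^4·(+1)^0 = +1.
v=∞: -195 < 0 and 3 > 0  ⇒  (a,b)_∞ = +1.
Ram(-195, 3) = {3, 5}; no ℚ_3-point on the conic.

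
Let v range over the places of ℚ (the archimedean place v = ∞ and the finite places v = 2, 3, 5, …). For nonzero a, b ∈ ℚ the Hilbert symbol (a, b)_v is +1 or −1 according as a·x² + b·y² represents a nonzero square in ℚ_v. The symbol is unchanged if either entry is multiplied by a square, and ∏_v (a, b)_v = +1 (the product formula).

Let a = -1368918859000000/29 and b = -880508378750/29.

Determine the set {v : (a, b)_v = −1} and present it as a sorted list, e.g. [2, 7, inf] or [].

[19, inf]

(a, b) ≡ (-7511, -40774) mod (ℚ^×)²; places V = {2, 5, 7, 11, 13, 19, 29, 37, ∞}.
(a,b)_2: α=6, β=1; u≡1, v≡5 (mod 8); ε(u)ε(v)=0·0, αω(v)=6·1, βω(u)=1·0; sum ≡ 0  ⇒  +1.
(a,b)_29: α=-1, u≡3; β=-1, v≡2 (mod 29); (3|29)=-1, (2|29)=-1; sign (−1)^0·-1^-1·-1^-1 = +1.
(a,b)_11: α=4, u≡8; β=2, v≡9 (mod 11); (8|11)=-1, (9|11)=+1; sign (−1)^0·-1^2·+1^4 = +1.
(a,b)_5: α=6, u≡1; β=4, v≡1 (mod 5); (1|5)=+1, (1|5)=+1; sign (−1)^0·+1^4·+1^6 = +1.
(a,b)_19: α=2, u≡3; β=1, v≡16 (mod 19); (3|19)=-1, (16|19)=+1; sign (−1)^0·-1^1·+1^2 = -1.
(a,b)_37: α=1, u≡8; β=1, v≡35 (mod 37); (8|37)=-1, (35|37)=-1; sign (−1)^0·-1^1·-1^1 = +1.
(a,b)_13: α=0, u≡10; β=2, v≡8 (mod 13); (10|13)=+1, (8|13)=-1; sign (−1)^0·+1^2·-1^0 = +1.
(a,b)_7: α=1, u≡3; β=2, v≡4 (mod 7); (3|7)=-1, (4|7)=+1; sign (−1)^0·-1^2·+1^1 = +1.
(a,b)_∞: sgn(-7511)=−, sgn(-40774)=−, so -1.
|Ram(-7511, -40774)| = 2, even; anisotropic at {19, ∞}.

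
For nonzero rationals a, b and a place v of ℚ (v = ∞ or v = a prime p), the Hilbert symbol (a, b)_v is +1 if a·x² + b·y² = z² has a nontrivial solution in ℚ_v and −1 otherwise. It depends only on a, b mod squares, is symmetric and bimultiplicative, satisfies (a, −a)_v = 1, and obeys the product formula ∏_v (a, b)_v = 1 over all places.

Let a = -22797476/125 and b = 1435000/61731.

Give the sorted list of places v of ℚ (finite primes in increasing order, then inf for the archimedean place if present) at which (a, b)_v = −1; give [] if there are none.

Mod squares: a ≡ -98605, b ≡ 10906. Check v ∈ {∞, 2, 3, 5, 7, 13, 17, 19, 37, 41}.
v=2: v_2(a)=2, v_2(b)=3; units ≡ 3, 5 (mod 8); ε·ε+αω+βω = 1·0+2·1+3·1 ≡ 1  ⇒  (a,b)_2 = -1.
v=41: a=41^1·(≡3), b=41^1·(≡31) mod 41; (3|41)=-1, (31|41)=+1; (−1)^{1·1·20}·(-1)^1·(+1)^1 = -1.
v=∞: -98605 < 0 and 10906 > 0  ⇒  (a,b)_∞ = +1.
v=13: a=13^1·(≡6), b=13^0·(≡3) mod 13; (6|13)=-1, (3|13)=+1; (−1)^{1·0·6}·(-1)^0·(+1)^1 = +1.
v=3: a=3^0·(≡2), b=3^-2·(≡1) mod 3; (2|3)=-1, (1|3)=+1; (−1)^{0·-2·1}·(-1)^-2·(+1)^0 = +1.
v=17: a=17^2·(≡5), b=17^0·(≡16) mod 17; (5|17)=-1, (16|17)=+1; (−1)^{2·0·8}·(-1)^0·(+1)^2 = +1.
v=37: a=37^1·(≡30), b=37^0·(≡34) mod 37; (30|37)=+1, (34|37)=+1; (−1)^{1·0·18}·(+1)^0·(+1)^1 = +1.
v=19: a=19^0·(≡17), b=19^-3·(≡7) mod 19; (17|19)=+1, (7|19)=+1; (−1)^{0·-3·9}·(+1)^-3·(+1)^0 = +1.
v=5: a=5^-3·(≡4), b=5^4·(≡1) mod 5; (4|5)=+1, (1|5)=+1; (−1)^{-3·4·2}·(+1)^4·(+1)^-3 = +1.
v=7: a=7^0·(≡2), b=7^1·(≡1) mod 7; (2|7)=+1, (1|7)=+1; (−1)^{0·1·3}·(+1)^1·(+1)^0 = +1.
(-98605, 10906 / ℚ) ramifies at {2, 41}: a division algebra.

[2, 41]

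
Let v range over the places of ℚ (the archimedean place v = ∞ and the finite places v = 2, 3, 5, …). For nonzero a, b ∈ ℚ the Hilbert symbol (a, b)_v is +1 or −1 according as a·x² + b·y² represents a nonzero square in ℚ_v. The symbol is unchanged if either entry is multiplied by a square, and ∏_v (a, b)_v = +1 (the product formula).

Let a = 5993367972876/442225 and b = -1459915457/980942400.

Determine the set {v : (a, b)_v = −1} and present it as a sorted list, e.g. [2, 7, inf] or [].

[2, 17, 23, 31, 43, 47]

(a, b) ≡ (790211, -1457) mod (ℚ^×)²; places V = {2, 3, 5, 7, 11, 13, 17, 19, 23, 29, 31, 43, 47, ∞}.
(a,b)_∞: sgn(790211)=+, sgn(-1457)=−, so +1.
(a,b)_31: α=0, u≡6; β=1, v≡23 (mod 31); (6|31)=-1, (23|31)=-1; sign (−1)^0·-1^1·-1^0 = -1.
(a,b)_17: α=3, u≡12; β=0, v≡10 (mod 17); (12|17)=-1, (10|17)=-1; sign (−1)^0·-1^0·-1^3 = -1.
(a,b)_13: α=0, u≡6; β=2, v≡10 (mod 13); (6|13)=-1, (10|13)=+1; sign (−1)^0·-1^2·+1^0 = +1.
(a,b)_5: α=-2, u≡4; β=-2, v≡3 (mod 5); (4|5)=+1, (3|5)=-1; sign (−1)^0·+1^-2·-1^-2 = +1.
(a,b)_2: α=2, β=-6; u≡3, v≡7 (mod 8); ε(u)ε(v)=1·1, αω(v)=2·0, βω(u)=-6·1; sum ≡ 1  ⇒  -1.
(a,b)_19: α=-2, u≡17; β=0, v≡1 (mod 19); (17|19)=+1, (1|19)=+1; sign (−1)^0·+1^0·+1^-2 = +1.
(a,b)_47: α=1, u≡27; β=1, v≡12 (mod 47); (27|47)=+1, (12|47)=+1; sign (−1)^1·+1^1·+1^1 = -1.
(a,b)_23: α=1, u≡1; β=0, v≡14 (mod 23); (1|23)=+1, (14|23)=-1; sign (−1)^0·+1^0·-1^1 = -1.
(a,b)_3: α=8, u≡2; β=-6, v≡1 (mod 3); (2|3)=-1, (1|3)=+1; sign (−1)^0·-1^-6·+1^8 = +1.
(a,b)_43: α=1, u≡38; β=0, v≡27 (mod 43); (38|43)=+1, (27|43)=-1; sign (−1)^0·+1^0·-1^1 = -1.
(a,b)_11: α=0, u≡3; β=2, v≡6 (mod 11); (3|11)=+1, (6|11)=-1; sign (−1)^0·+1^2·-1^0 = +1.
(a,b)_7: α=-2, u≡2; β=2, v≡3 (mod 7); (2|7)=+1, (3|7)=-1; sign (−1)^0·+1^2·-1^-2 = +1.
(a,b)_29: α=0, u≡12; β=-2, v≡1 (mod 29); (12|29)=-1, (1|29)=+1; sign (−1)^0·-1^-2·+1^0 = +1.
Ram(790211, -1457) = {2, 17, 23, 31, 43, 47}; no ℚ_2-point on the conic.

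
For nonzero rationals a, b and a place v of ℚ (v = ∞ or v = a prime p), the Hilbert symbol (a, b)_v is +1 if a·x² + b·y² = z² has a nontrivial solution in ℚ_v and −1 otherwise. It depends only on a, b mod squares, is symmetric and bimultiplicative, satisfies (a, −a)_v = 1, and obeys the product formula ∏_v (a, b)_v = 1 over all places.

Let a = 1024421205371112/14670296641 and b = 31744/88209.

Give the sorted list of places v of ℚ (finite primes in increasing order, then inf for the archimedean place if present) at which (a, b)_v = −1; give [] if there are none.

Mod squares: a ≡ 48298, b ≡ 31. Check v ∈ {∞, 2, 3, 7, 11, 13, 19, 29, 31, 41}.
v=∞: 48298 > 0 and 31 > 0  ⇒  (a,b)_∞ = +1.
v=29: a=29^2·(≡23), b=29^0·(≡27) mod 29; (23|29)=+1, (27|29)=-1; (−1)^{2·0·14}·(+1)^0·(-1)^2 = +1.
v=41: a=41^1·(≡12), b=41^0·(≡37) mod 41; (12|41)=-1, (37|41)=+1; (−1)^{1·0·20}·(-1)^0·(+1)^1 = +1.
v=11: a=11^-6·(≡6), b=11^-2·(≡3) mod 11; (6|11)=-1, (3|11)=+1; (−1)^{-6·-2·5}·(-1)^-2·(+1)^-6 = +1.
v=7: a=7^-2·(≡3), b=7^0·(≡3) mod 7; (3|7)=-1, (3|7)=-1; (−1)^{-2·0·3}·(-1)^0·(-1)^-2 = +1.
v=13: a=13^-2·(≡1), b=13^0·(≡6) mod 13; (1|13)=+1, (6|13)=-1; (−1)^{-2·0·6}·(+1)^0·(-1)^-2 = +1.
v=19: a=19^1·(≡12), b=19^0·(≡3) mod 19; (12|19)=-1, (3|19)=-1; (−1)^{1·0·9}·(-1)^0·(-1)^1 = -1.
v=2: v_2(a)=3, v_2(b)=10; units ≡ 5, 7 (mod 8); ε·ε+αω+βω = 0·1+3·0+10·1 ≡ 0  ⇒  (a,b)_2 = +1.
v=3: a=3^8·(≡1), b=3^-6·(≡1) mod 3; (1|3)=+1, (1|3)=+1; (−1)^{8·-6·1}·(+1)^-6·(+1)^8 = +1.
v=31: a=31^3·(≡5), b=31^1·(≡20) mod 31; (5|31)=+1, (20|31)=+1; (−1)^{3·1·15}·(+1)^1·(+1)^3 = -1.
(48298, 31 / ℚ) ramifies at {19, 31}: a division algebra.

[19, 31]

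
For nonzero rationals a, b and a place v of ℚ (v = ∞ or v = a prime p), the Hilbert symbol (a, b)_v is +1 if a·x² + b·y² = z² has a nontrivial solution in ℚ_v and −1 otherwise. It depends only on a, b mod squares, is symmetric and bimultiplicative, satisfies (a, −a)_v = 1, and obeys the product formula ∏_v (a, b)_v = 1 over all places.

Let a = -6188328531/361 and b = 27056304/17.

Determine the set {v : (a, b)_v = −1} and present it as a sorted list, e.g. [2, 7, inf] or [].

[3, 11, 17, 29]

Mod squares: a ≡ -115971, b ≡ 3194147. Check v ∈ {∞, 2, 3, 7, 11, 17, 19, 29, 31, 43}.
v=43: a=43^1·(≡34), b=43^0·(≡6) mod 43; (34|43)=-1, (6|43)=+1; (−1)^{1·0·21}·(-1)^0·(+1)^1 = +1.
v=2: v_2(a)=0, v_2(b)=4; units ≡ 5, 3 (mod 8); ε·ε+αω+βω = 0·1+0·1+4·1 ≡ 0  ⇒  (a,b)_2 = +1.
v=3: a=3^3·(≡1), b=3^2·(≡2) mod 3; (1|3)=+1, (2|3)=-1; (−1)^{3·2·1}·(+1)^2·(-1)^3 = -1.
v=29: a=29^1·(≡27), b=29^1·(≡1) mod 29; (27|29)=-1, (1|29)=+1; (−1)^{1·1·14}·(-1)^1·(+1)^1 = -1.
v=19: a=19^-2·(≡7), b=19^1·(≡17) mod 19; (7|19)=+1, (17|19)=+1; (−1)^{-2·1·9}·(+1)^1·(+1)^-2 = +1.
v=31: a=31^1·(≡5), b=31^1·(≡17) mod 31; (5|31)=+1, (17|31)=-1; (−1)^{1·1·15}·(+1)^1·(-1)^1 = +1.
v=17: a=17^0·(≡7), b=17^-1·(≡5) mod 17; (7|17)=-1, (5|17)=-1; (−1)^{0·-1·8}·(-1)^-1·(-1)^0 = -1.
v=11: a=11^2·(≡10), b=11^1·(≡7) mod 11; (10|11)=-1, (7|11)=-1; (−1)^{2·1·5}·(-1)^1·(-1)^2 = -1.
v=7: a=7^2·(≡5), b=7^0·(≡3) mod 7; (5|7)=-1, (3|7)=-1; (−1)^{2·0·3}·(-1)^0·(-1)^2 = +1.
v=∞: -115971 < 0 and 3194147 > 0  ⇒  (a,b)_∞ = +1.
(-115971, 3194147 / ℚ) ramifies at {3, 11, 17, 29}: a division algebra.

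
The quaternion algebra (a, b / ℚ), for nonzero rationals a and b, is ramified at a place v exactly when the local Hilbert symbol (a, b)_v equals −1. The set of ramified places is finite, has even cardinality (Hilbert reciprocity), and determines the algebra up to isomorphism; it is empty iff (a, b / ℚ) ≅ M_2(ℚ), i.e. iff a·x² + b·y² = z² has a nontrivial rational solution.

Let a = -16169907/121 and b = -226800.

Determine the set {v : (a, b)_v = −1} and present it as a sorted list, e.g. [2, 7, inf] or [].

[3, 13, 17, inf]

(a, b) ≡ (-19227, -7) mod (ℚ^×)²; places V = {2, 3, 5, 7, 11, 13, 17, 29, ∞}.
(a,b)_∞: sgn(-19227)=−, sgn(-7)=−, so -1.
(a,b)_5: α=0, u≡3; β=2, v≡3 (mod 5); (3|5)=-1, (3|5)=-1; sign (−1)^0·-1^2·-1^0 = +1.
(a,b)_13: α=1, u≡10; β=0, v≡11 (mod 13); (10|13)=+1, (11|13)=-1; sign (−1)^0·+1^0·-1^1 = -1.
(a,b)_17: α=1, u≡15; β=0, v≡14 (mod 17); (15|17)=+1, (14|17)=-1; sign (−1)^0·+1^0·-1^1 = -1.
(a,b)_7: α=0, u≡1; β=1, v≡3 (mod 7); (1|7)=+1, (3|7)=-1; sign (−1)^0·+1^1·-1^0 = +1.
(a,b)_11: α=-2, u≡5; β=0, v≡9 (mod 11); (5|11)=+1, (9|11)=+1; sign (−1)^0·+1^0·+1^-2 = +1.
(a,b)_3: α=1, u≡2; β=4, v≡2 (mod 3); (2|3)=-1, (2|3)=-1; sign (−1)^0·-1^4·-1^1 = -1.
(a,b)_2: α=0, β=4; u≡5, v≡1 (mod 8); ε(u)ε(v)=0·0, αω(v)=0·0, βω(u)=4·1; sum ≡ 0  ⇒  +1.
(a,b)_29: α=3, u≡24; β=0, v≡9 (mod 29); (24|29)=+1, (9|29)=+1; sign (−1)^0·+1^0·+1^3 = +1.
Ram(-19227, -7) = {3, 13, 17, ∞}; no ℚ_3-point on the conic.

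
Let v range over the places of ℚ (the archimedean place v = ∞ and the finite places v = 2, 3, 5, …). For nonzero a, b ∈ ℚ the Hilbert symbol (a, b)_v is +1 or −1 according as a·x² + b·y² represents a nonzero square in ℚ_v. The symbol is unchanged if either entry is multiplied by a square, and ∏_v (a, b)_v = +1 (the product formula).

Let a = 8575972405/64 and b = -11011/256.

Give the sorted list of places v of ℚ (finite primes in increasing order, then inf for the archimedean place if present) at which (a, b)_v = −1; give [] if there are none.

(a, b) ≡ (5005, -91) mod (ℚ^×)²; places V = {2, 5, 7, 11, 13, 17, ∞}.
(a,b)_5: α=1, u≡4; β=0, v≡4 (mod 5); (4|5)=+1, (4|5)=+1; sign (−1)^0·+1^0·+1^1 = +1.
(a,b)_7: α=3, u≡4; β=1, v≡4 (mod 7); (4|7)=+1, (4|7)=+1; sign (−1)^1·+1^1·+1^3 = -1.
(a,b)_∞: sgn(5005)=+, sgn(-91)=−, so +1.
(a,b)_17: α=2, u≡7; β=0, v≡5 (mod 17); (7|17)=-1, (5|17)=-1; sign (−1)^0·-1^0·-1^2 = +1.
(a,b)_11: α=3, u≡3; β=2, v≡10 (mod 11); (3|11)=+1, (10|11)=-1; sign (−1)^0·+1^2·-1^3 = -1.
(a,b)_13: α=1, u≡2; β=1, v≡7 (mod 13); (2|13)=-1, (7|13)=-1; sign (−1)^0·-1^1·-1^1 = +1.
(a,b)_2: α=-6, β=-8; u≡5, v≡5 (mod 8); ε(u)ε(v)=0·0, αω(v)=-6·1, βω(u)=-8·1; sum ≡ 0  ⇒  +1.
Ram(5005, -91) = {7, 11}; no ℚ_7-point on the conic.

[7, 11]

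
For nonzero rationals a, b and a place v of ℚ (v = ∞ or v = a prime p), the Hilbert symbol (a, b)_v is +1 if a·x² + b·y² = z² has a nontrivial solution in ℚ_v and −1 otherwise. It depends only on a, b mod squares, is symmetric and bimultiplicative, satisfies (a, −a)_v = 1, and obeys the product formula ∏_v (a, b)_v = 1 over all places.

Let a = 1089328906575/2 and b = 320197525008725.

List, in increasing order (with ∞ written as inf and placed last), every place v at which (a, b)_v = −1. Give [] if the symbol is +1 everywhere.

Mod squares: a ≡ 14, b ≡ 221. Check v ∈ {∞, 2, 3, 5, 7, 13, 17}.
v=17: a=17^4·(≡11), b=17^7·(≡8) mod 17; (11|17)=-1, (8|17)=+1; (−1)^{4·7·8}·(-1)^7·(+1)^4 = -1.
v=∞: 14 > 0 and 221 > 0  ⇒  (a,b)_∞ = +1.
v=2: v_2(a)=-1, v_2(b)=0; units ≡ 7, 5 (mod 8); ε·ε+αω+βω = 1·0+-1·1+0·0 ≡ 1  ⇒  (a,b)_2 = -1.
v=13: a=13^2·(≡12), b=13^1·(≡3) mod 13; (12|13)=+1, (3|13)=+1; (−1)^{2·1·6}·(+1)^1·(+1)^2 = +1.
v=3: a=3^2·(≡2), b=3^0·(≡2) mod 3; (2|3)=-1, (2|3)=-1; (−1)^{2·0·1}·(-1)^0·(-1)^2 = +1.
v=7: a=7^3·(≡2), b=7^4·(≡2) mod 7; (2|7)=+1, (2|7)=+1; (−1)^{3·4·3}·(+1)^4·(+1)^3 = +1.
v=5: a=5^2·(≡4), b=5^2·(≡4) mod 5; (4|5)=+1, (4|5)=+1; (−1)^{2·2·2}·(+1)^2·(+1)^2 = +1.
|Ram(14, 221)| = 2, even; anisotropic at {2, 17}.

[2, 17]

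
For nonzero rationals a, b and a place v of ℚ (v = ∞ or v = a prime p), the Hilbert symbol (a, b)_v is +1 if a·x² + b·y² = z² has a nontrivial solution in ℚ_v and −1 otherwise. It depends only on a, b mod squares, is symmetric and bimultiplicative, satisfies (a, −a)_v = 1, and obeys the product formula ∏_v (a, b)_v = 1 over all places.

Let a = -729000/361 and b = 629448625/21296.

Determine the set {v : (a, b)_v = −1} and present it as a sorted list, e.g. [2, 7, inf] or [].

[5, 29]

(a, b) ≡ (-10, 767195) mod (ℚ^×)²; places V = {2, 3, 5, 11, 13, 19, 29, 37, ∞}.
(a,b)_37: α=0, u≡7; β=1, v≡32 (mod 37); (7|37)=+1, (32|37)=-1; sign (−1)^0·+1^1·-1^0 = +1.
(a,b)_11: α=0, u≡4; β=-3, v≡5 (mod 11); (4|11)=+1, (5|11)=+1; sign (−1)^0·+1^-3·+1^0 = +1.
(a,b)_29: α=0, u≡18; β=1, v≡22 (mod 29); (18|29)=-1, (22|29)=+1; sign (−1)^0·-1^1·+1^0 = -1.
(a,b)_13: α=0, u≡4; β=1, v≡7 (mod 13); (4|13)=+1, (7|13)=-1; sign (−1)^0·+1^1·-1^0 = +1.
(a,b)_19: α=-2, u≡11; β=2, v≡8 (mod 19); (11|19)=+1, (8|19)=-1; sign (−1)^0·+1^2·-1^-2 = +1.
(a,b)_2: α=3, β=-4; u≡3, v≡3 (mod 8); ε(u)ε(v)=1·1, αω(v)=3·1, βω(u)=-4·1; sum ≡ 0  ⇒  +1.
(a,b)_5: α=3, u≡3; β=3, v≡4 (mod 5); (3|5)=-1, (4|5)=+1; sign (−1)^0·-1^3·+1^3 = -1.
(a,b)_3: α=6, u≡2; β=0, v≡2 (mod 3); (2|3)=-1, (2|3)=-1; sign (−1)^0·-1^0·-1^6 = +1.
(a,b)_∞: sgn(-10)=−, sgn(767195)=+, so +1.
Ram(-10, 767195) = {5, 29}; no ℚ_5-point on the conic.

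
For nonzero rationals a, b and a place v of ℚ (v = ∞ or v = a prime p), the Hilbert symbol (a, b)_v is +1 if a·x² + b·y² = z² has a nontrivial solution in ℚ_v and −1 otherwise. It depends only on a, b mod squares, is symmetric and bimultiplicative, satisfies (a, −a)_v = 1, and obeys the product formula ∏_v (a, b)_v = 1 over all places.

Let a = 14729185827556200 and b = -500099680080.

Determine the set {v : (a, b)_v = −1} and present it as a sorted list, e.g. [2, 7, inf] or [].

Mod squares: a ≡ 442, b ≡ -5005. Check v ∈ {∞, 2, 3, 5, 7, 11, 13, 17}.
v=13: a=13^1·(≡8), b=13^1·(≡5) mod 13; (8|13)=-1, (5|13)=-1; (−1)^{1·1·6}·(-1)^1·(-1)^1 = +1.
v=2: v_2(a)=3, v_2(b)=4; units ≡ 5, 3 (mod 8); ε·ε+αω+βω = 0·1+3·1+4·1 ≡ 1  ⇒  (a,b)_2 = -1.
v=17: a=17^3·(≡4), b=17^2·(≡14) mod 17; (4|17)=+1, (14|17)=-1; (−1)^{3·2·8}·(+1)^2·(-1)^3 = -1.
v=7: a=7^6·(≡4), b=7^5·(≡6) mod 7; (4|7)=+1, (6|7)=-1; (−1)^{6·5·3}·(+1)^5·(-1)^6 = +1.
v=3: a=3^4·(≡1), b=3^2·(≡2) mod 3; (1|3)=+1, (2|3)=-1; (−1)^{4·2·1}·(+1)^2·(-1)^4 = +1.
v=5: a=5^2·(≡3), b=5^1·(≡4) mod 5; (3|5)=-1, (4|5)=+1; (−1)^{2·1·2}·(-1)^1·(+1)^2 = -1.
v=∞: 442 > 0 and -5005 < 0  ⇒  (a,b)_∞ = +1.
v=11: a=11^2·(≡8), b=11^1·(≡8) mod 11; (8|11)=-1, (8|11)=-1; (−1)^{2·1·5}·(-1)^1·(-1)^2 = -1.
|Ram(442, -5005)| = 4, even; anisotropic at {2, 5, 11, 17}.

[2, 5, 11, 17]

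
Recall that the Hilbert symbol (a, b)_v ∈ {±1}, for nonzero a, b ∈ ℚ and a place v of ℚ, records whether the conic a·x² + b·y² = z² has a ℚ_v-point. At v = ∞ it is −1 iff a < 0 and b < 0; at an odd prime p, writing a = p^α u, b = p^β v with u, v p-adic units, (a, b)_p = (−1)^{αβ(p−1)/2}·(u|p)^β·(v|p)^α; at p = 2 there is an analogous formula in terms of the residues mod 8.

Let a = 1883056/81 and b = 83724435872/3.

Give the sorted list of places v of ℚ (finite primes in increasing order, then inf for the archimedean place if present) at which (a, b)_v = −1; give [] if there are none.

Mod squares: a ≡ 117691, b ≡ 8490174. Check v ∈ {∞, 2, 3, 7, 11, 17, 23, 43, 47}.
v=17: a=17^1·(≡1), b=17^1·(≡2) mod 17; (1|17)=+1, (2|17)=+1; (−1)^{1·1·8}·(+1)^1·(+1)^1 = +1.
v=11: a=11^0·(≡8), b=11^1·(≡2) mod 11; (8|11)=-1, (2|11)=-1; (−1)^{0·1·5}·(-1)^1·(-1)^0 = -1.
v=43: a=43^1·(≡5), b=43^2·(≡12) mod 43; (5|43)=-1, (12|43)=-1; (−1)^{1·2·21}·(-1)^2·(-1)^1 = -1.
v=7: a=7^1·(≡3), b=7^1·(≡6) mod 7; (3|7)=-1, (6|7)=-1; (−1)^{1·1·3}·(-1)^1·(-1)^1 = -1.
v=2: v_2(a)=4, v_2(b)=5; units ≡ 3, 7 (mod 8); ε·ε+αω+βω = 1·1+4·0+5·1 ≡ 0  ⇒  (a,b)_2 = +1.
v=47: a=47^0·(≡18), b=47^1·(≡2) mod 47; (18|47)=+1, (2|47)=+1; (−1)^{0·1·23}·(+1)^1·(+1)^0 = +1.
v=3: a=3^-4·(≡1), b=3^-1·(≡2) mod 3; (1|3)=+1, (2|3)=-1; (−1)^{-4·-1·1}·(+1)^-1·(-1)^-4 = +1.
v=23: a=23^1·(≡7), b=23^1·(≡15) mod 23; (7|23)=-1, (15|23)=-1; (−1)^{1·1·11}·(-1)^1·(-1)^1 = -1.
v=∞: 117691 > 0 and 8490174 > 0  ⇒  (a,b)_∞ = +1.
|Ram(117691, 8490174)| = 4, even; anisotropic at {7, 11, 23, 43}.

[7, 11, 23, 43]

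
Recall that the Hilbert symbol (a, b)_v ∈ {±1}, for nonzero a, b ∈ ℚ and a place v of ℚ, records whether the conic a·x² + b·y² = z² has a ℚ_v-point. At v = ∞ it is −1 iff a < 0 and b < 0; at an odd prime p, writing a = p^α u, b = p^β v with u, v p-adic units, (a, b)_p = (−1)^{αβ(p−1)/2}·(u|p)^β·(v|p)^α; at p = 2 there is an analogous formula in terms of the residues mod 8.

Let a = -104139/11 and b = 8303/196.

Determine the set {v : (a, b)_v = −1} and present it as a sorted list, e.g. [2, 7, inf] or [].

[2, 3]

(a, b) ≡ (-127281, 23) mod (ℚ^×)²; places V = {2, 3, 7, 11, 19, 23, 29, ∞}.
(a,b)_29: α=1, u≡11; β=0, v≡7 (mod 29); (11|29)=-1, (7|29)=+1; sign (−1)^0·-1^0·+1^1 = +1.
(a,b)_3: α=3, u≡2; β=0, v≡2 (mod 3); (2|3)=-1, (2|3)=-1; sign (−1)^0·-1^0·-1^3 = -1.
(a,b)_2: α=0, β=-2; u≡7, v≡7 (mod 8); ε(u)ε(v)=1·1, αω(v)=0·0, βω(u)=-2·0; sum ≡ 1  ⇒  -1.
(a,b)_19: α=1, u≡13; β=2, v≡7 (mod 19); (13|19)=-1, (7|19)=+1; sign (−1)^0·-1^2·+1^1 = +1.
(a,b)_23: α=0, u≡13; β=1, v≡9 (mod 23); (13|23)=+1, (9|23)=+1; sign (−1)^0·+1^1·+1^0 = +1.
(a,b)_11: α=-1, u≡9; β=0, v≡1 (mod 11); (9|11)=+1, (1|11)=+1; sign (−1)^0·+1^0·+1^-1 = +1.
(a,b)_∞: sgn(-127281)=−, sgn(23)=+, so +1.
(a,b)_7: α=1, u≡3; β=-2, v≡2 (mod 7); (3|7)=-1, (2|7)=+1; sign (−1)^0·-1^-2·+1^1 = +1.
(-127281, 23 / ℚ) ramifies at {2, 3}: a division algebra.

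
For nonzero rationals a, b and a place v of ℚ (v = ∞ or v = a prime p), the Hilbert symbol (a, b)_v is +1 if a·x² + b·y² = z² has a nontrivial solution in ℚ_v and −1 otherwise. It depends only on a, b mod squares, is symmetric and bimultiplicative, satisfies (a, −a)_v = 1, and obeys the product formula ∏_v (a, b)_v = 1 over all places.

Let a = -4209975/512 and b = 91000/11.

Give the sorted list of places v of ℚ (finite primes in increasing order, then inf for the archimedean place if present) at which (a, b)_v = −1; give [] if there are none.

(a, b) ≡ (-462, 10010) mod (ℚ^×)²; places V = {2, 3, 5, 7, 11, 13, ∞}.
(a,b)_13: α=0, u≡2; β=1, v≡10 (mod 13); (2|13)=-1, (10|13)=+1; sign (−1)^0·-1^1·+1^0 = -1.
(a,b)_3: α=7, u≡2; β=0, v≡2 (mod 3); (2|3)=-1, (2|3)=-1; sign (−1)^0·-1^0·-1^7 = -1.
(a,b)_5: α=2, u≡3; β=3, v≡3 (mod 5); (3|5)=-1, (3|5)=-1; sign (−1)^0·-1^3·-1^2 = -1.
(a,b)_∞: sgn(-462)=−, sgn(10010)=+, so +1.
(a,b)_7: α=1, u≡1; β=1, v≡2 (mod 7); (1|7)=+1, (2|7)=+1; sign (−1)^1·+1^1·+1^1 = -1.
(a,b)_11: α=1, u≡7; β=-1, v≡8 (mod 11); (7|11)=-1, (8|11)=-1; sign (−1)^1·-1^-1·-1^1 = -1.
(a,b)_2: α=-9, β=3; u≡1, v≡5 (mod 8); ε(u)ε(v)=0·0, αω(v)=-9·1, βω(u)=3·0; sum ≡ 1  ⇒  -1.
Ram(-462, 10010) = {2, 3, 5, 7, 11, 13}; no ℚ_2-point on the conic.

[2, 3, 5, 7, 11, 13]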